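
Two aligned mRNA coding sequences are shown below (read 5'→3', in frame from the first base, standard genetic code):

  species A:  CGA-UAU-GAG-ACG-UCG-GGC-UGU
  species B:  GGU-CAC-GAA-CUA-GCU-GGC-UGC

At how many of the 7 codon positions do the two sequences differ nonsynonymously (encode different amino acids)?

Codon 1: CGA Arg / GGU Gly — nonsynonymous.
Codon 2: UAU Tyr / CAC His — nonsynonymous.
Codon 3: GAG Glu / GAA Glu — synonymous.
Codon 4: ACG Thr / CUA Leu — nonsynonymous.
Codon 5: UCG Ser / GCU Ala — nonsynonymous.
Codon 6: GGC Gly / GGC Gly — identical.
Codon 7: UGU Cys / UGC Cys — synonymous.
Nonsynonymous differences: 4.

4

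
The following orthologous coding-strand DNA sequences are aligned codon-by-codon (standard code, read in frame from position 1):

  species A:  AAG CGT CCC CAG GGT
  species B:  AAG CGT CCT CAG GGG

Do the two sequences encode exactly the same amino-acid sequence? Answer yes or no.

Codon 1: AAG Lys / AAG Lys — identical.
Codon 2: CGT Arg / CGT Arg — identical.
Codon 3: CCC Pro / CCT Pro — synonymous.
Codon 4: CAG Gln / CAG Gln — identical.
Codon 5: GGT Gly / GGG Gly — synonymous.
Nonsynonymous differences: 0 → same protein.

yes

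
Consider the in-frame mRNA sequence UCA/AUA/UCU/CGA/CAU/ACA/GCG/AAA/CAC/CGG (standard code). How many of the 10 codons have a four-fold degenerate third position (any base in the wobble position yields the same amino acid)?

6

Codon 1 UCA (Ser): third position 4-fold.
Codon 2 AUA (Ile): third position 3-fold.
Codon 3 UCU (Ser): third position 4-fold.
Codon 4 CGA (Arg): third position 4-fold.
Codon 5 CAU (His): third position 2-fold.
Codon 6 ACA (Thr): third position 4-fold.
Codon 7 GCG (Ala): third position 4-fold.
Codon 8 AAA (Lys): third position 2-fold.
Codon 9 CAC (His): third position 2-fold.
Codon 10 CGG (Arg): third position 4-fold.
Four-fold degenerate third positions: 6.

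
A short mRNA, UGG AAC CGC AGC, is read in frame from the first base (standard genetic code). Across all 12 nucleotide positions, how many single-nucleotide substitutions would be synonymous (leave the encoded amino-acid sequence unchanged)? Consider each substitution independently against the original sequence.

5

Codon 1 (UGG, Trp): 0 synonymous substitutions.
Codon 2 (AAC, Asn): 1 synonymous substitution.
Codon 3 (CGC, Arg): 3 synonymous substitutions.
Codon 4 (AGC, Ser): 1 synonymous substitution.
Total: 0 + 1 + 3 + 1 = 5.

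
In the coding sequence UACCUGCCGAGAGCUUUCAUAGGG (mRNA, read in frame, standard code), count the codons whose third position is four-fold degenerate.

Codon 1 UAC (Tyr): third position 2-fold.
Codon 2 CUG (Leu): third position 4-fold.
Codon 3 CCG (Pro): third position 4-fold.
Codon 4 AGA (Arg): third position 2-fold.
Codon 5 GCU (Ala): third position 4-fold.
Codon 6 UUC (Phe): third position 2-fold.
Codon 7 AUA (Ile): third position 3-fold.
Codon 8 GGG (Gly): third position 4-fold.
Four-fold degenerate third positions: 4.

4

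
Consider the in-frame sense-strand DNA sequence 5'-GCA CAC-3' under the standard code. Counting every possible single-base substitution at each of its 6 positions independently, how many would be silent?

Codon 1 (GCA, Ala): 3 synonymous substitutions.
Codon 2 (CAC, His): 1 synonymous substitution.
Total: 3 + 1 = 4.

4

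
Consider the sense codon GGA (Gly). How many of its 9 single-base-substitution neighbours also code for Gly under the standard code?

3

Position 1: none → 0 synonymous.
Position 2: none → 0 synonymous.
Position 3: GGU, GGC, GGG → 3 synonymous.
Total: 0 + 0 + 3 = 3.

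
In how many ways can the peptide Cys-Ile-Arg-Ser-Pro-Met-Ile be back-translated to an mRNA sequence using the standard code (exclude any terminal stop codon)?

2592

Cys: 2 codons.
Ile: 3 codons.
Arg: 6 codons.
Ser: 6 codons.
Pro: 4 codons.
Met: 1 codon.
Ile: 3 codons.
2 × 3 × 6 × 6 × 4 × 1 × 3 = 2592.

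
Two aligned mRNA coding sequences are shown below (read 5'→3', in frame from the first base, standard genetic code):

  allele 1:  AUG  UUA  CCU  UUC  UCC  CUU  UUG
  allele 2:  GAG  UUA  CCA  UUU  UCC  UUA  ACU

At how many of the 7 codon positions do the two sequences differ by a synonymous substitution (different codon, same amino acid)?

3

Codon 1: AUG Met / GAG Glu — nonsynonymous.
Codon 2: UUA Leu / UUA Leu — identical.
Codon 3: CCU Pro / CCA Pro — synonymous.
Codon 4: UUC Phe / UUU Phe — synonymous.
Codon 5: UCC Ser / UCC Ser — identical.
Codon 6: CUU Leu / UUA Leu — synonymous.
Codon 7: UUG Leu / ACU Thr — nonsynonymous.
Synonymous differences: 3.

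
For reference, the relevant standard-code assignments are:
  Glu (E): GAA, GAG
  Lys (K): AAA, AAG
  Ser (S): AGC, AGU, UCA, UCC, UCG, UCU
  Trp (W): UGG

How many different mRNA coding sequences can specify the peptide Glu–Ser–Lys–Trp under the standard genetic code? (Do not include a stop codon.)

Glu: 2 codons.
Ser: 6 codons.
Lys: 2 codons.
Trp: 1 codon.
2 × 6 × 2 × 1 = 24.

24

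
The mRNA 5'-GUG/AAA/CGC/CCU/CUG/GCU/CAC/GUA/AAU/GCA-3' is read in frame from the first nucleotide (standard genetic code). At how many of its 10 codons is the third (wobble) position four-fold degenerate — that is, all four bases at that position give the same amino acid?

Codon 1 GUG (Val): third position 4-fold.
Codon 2 AAA (Lys): third position 2-fold.
Codon 3 CGC (Arg): third position 4-fold.
Codon 4 CCU (Pro): third position 4-fold.
Codon 5 CUG (Leu): third position 4-fold.
Codon 6 GCU (Ala): third position 4-fold.
Codon 7 CAC (His): third position 2-fold.
Codon 8 GUA (Val): third position 4-fold.
Codon 9 AAU (Asn): third position 2-fold.
Codon 10 GCA (Ala): third position 4-fold.
Four-fold degenerate third positions: 7.

7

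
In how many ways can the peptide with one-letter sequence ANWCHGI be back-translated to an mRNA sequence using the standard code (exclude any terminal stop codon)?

384

Ala: 4 codons.
Asn: 2 codons.
Trp: 1 codon.
Cys: 2 codons.
His: 2 codons.
Gly: 4 codons.
Ile: 3 codons.
4 × 2 × 1 × 2 × 2 × 4 × 3 = 384.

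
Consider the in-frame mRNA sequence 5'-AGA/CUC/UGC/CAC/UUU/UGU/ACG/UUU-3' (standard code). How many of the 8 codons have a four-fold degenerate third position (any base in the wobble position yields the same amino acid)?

Codon 1 AGA (Arg): third position 2-fold.
Codon 2 CUC (Leu): third position 4-fold.
Codon 3 UGC (Cys): third position 2-fold.
Codon 4 CAC (His): third position 2-fold.
Codon 5 UUU (Phe): third position 2-fold.
Codon 6 UGU (Cys): third position 2-fold.
Codon 7 ACG (Thr): third position 4-fold.
Codon 8 UUU (Phe): third position 2-fold.
Four-fold degenerate third positions: 2.

2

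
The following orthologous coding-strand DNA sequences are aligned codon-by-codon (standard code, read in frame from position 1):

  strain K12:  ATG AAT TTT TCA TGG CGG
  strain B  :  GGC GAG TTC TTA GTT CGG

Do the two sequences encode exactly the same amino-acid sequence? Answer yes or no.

no

Codon 1: ATG Met / GGC Gly — nonsynonymous.
Codon 2: AAT Asn / GAG Glu — nonsynonymous.
Codon 3: TTT Phe / TTC Phe — synonymous.
Codon 4: TCA Ser / TTA Leu — nonsynonymous.
Codon 5: TGG Trp / GTT Val — nonsynonymous.
Codon 6: CGG Arg / CGG Arg — identical.
Nonsynonymous differences: 4 → different protein.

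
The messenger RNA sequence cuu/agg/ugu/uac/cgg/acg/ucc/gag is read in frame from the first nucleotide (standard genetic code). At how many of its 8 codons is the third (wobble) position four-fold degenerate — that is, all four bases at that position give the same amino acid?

4

Codon 1 CUU (Leu): third position 4-fold.
Codon 2 AGG (Arg): third position 2-fold.
Codon 3 UGU (Cys): third position 2-fold.
Codon 4 UAC (Tyr): third position 2-fold.
Codon 5 CGG (Arg): third position 4-fold.
Codon 6 ACG (Thr): third position 4-fold.
Codon 7 UCC (Ser): third position 4-fold.
Codon 8 GAG (Glu): third position 2-fold.
Four-fold degenerate third positions: 4.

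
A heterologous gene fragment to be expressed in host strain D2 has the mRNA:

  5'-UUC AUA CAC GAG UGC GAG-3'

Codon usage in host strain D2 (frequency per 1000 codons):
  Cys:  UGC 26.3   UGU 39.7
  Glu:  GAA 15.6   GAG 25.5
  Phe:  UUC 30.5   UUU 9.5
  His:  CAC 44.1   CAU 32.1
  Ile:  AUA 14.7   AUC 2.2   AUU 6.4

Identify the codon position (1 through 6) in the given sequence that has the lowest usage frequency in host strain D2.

2

Codon 1 UUC (Phe): 30.5 per 1000.
Codon 2 AUA (Ile): 14.7 per 1000.
Codon 3 CAC (His): 44.1 per 1000.
Codon 4 GAG (Glu): 25.5 per 1000.
Codon 5 UGC (Cys): 26.3 per 1000.
Codon 6 GAG (Glu): 25.5 per 1000.
Lowest frequency is 14.7 at codon 2.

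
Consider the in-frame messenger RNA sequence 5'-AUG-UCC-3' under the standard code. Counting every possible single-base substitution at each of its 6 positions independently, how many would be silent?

Codon 1 (AUG, Met): 0 synonymous substitutions.
Codon 2 (UCC, Ser): 3 synonymous substitutions.
Total: 0 + 3 = 3.

3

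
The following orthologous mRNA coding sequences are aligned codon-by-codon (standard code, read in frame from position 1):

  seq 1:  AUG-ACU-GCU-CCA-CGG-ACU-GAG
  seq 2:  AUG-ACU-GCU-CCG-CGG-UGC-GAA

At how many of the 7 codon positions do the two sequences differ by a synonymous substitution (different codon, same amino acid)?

2

Codon 1: AUG Met / AUG Met — identical.
Codon 2: ACU Thr / ACU Thr — identical.
Codon 3: GCU Ala / GCU Ala — identical.
Codon 4: CCA Pro / CCG Pro — synonymous.
Codon 5: CGG Arg / CGG Arg — identical.
Codon 6: ACU Thr / UGC Cys — nonsynonymous.
Codon 7: GAG Glu / GAA Glu — synonymous.
Synonymous differences: 2.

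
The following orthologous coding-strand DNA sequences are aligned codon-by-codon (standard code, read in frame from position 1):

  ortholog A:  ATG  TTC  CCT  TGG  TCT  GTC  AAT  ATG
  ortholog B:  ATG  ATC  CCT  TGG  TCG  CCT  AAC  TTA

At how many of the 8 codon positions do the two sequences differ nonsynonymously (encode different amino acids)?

3

Codon 1: ATG Met / ATG Met — identical.
Codon 2: TTC Phe / ATC Ile — nonsynonymous.
Codon 3: CCT Pro / CCT Pro — identical.
Codon 4: TGG Trp / TGG Trp — identical.
Codon 5: TCT Ser / TCG Ser — synonymous.
Codon 6: GTC Val / CCT Pro — nonsynonymous.
Codon 7: AAT Asn / AAC Asn — synonymous.
Codon 8: ATG Met / TTA Leu — nonsynonymous.
Nonsynonymous differences: 3.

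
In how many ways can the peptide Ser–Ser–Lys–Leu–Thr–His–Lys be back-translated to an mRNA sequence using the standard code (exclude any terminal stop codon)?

Ser: 6 codons.
Ser: 6 codons.
Lys: 2 codons.
Leu: 6 codons.
Thr: 4 codons.
His: 2 codons.
Lys: 2 codons.
6 × 6 × 2 × 6 × 4 × 2 × 2 = 6912.

6912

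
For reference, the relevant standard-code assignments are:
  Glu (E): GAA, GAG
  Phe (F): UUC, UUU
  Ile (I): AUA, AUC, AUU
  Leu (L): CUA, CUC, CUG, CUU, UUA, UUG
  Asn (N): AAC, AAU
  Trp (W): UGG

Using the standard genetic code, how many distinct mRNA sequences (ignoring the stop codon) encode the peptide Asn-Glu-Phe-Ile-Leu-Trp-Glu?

Asn: 2 codons.
Glu: 2 codons.
Phe: 2 codons.
Ile: 3 codons.
Leu: 6 codons.
Trp: 1 codon.
Glu: 2 codons.
2 × 2 × 2 × 3 × 6 × 1 × 2 = 288.

288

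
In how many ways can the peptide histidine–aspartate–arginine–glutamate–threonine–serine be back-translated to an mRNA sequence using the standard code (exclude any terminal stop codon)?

1152

His: 2 codons.
Asp: 2 codons.
Arg: 6 codons.
Glu: 2 codons.
Thr: 4 codons.
Ser: 6 codons.
2 × 2 × 6 × 2 × 4 × 6 = 1152.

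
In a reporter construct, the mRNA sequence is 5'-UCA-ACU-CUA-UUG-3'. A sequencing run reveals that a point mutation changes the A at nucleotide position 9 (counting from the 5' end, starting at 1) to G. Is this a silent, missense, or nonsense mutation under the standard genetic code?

Position 9 falls in codon 3: CUA → Leu.
After the substitution the codon is CUG → Leu.
Both encode Leu, so the change is synonymous.

silent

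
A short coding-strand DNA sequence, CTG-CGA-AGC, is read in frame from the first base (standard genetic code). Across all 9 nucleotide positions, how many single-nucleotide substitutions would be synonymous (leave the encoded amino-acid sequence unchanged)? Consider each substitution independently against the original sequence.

Codon 1 (CTG, Leu): 4 synonymous substitutions.
Codon 2 (CGA, Arg): 4 synonymous substitutions.
Codon 3 (AGC, Ser): 1 synonymous substitution.
Total: 4 + 4 + 1 = 9.

9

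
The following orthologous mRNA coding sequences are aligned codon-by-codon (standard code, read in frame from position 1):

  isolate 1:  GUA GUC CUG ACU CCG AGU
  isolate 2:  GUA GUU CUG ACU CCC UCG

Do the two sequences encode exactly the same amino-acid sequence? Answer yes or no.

yes

Codon 1: GUA Val / GUA Val — identical.
Codon 2: GUC Val / GUU Val — synonymous.
Codon 3: CUG Leu / CUG Leu — identical.
Codon 4: ACU Thr / ACU Thr — identical.
Codon 5: CCG Pro / CCC Pro — synonymous.
Codon 6: AGU Ser / UCG Ser — synonymous.
Nonsynonymous differences: 0 → same protein.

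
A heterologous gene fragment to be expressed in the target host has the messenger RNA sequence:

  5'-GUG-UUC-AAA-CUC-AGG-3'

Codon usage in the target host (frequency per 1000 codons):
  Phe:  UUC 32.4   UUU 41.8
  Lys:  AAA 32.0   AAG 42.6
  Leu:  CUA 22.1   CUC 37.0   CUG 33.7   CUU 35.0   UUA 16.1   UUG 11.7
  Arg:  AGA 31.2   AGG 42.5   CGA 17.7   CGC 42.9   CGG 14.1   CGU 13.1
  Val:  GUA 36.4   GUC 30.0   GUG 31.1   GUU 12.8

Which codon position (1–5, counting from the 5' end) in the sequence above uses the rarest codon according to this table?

1

Codon 1 GUG (Val): 31.1 per 1000.
Codon 2 UUC (Phe): 32.4 per 1000.
Codon 3 AAA (Lys): 32.0 per 1000.
Codon 4 CUC (Leu): 37.0 per 1000.
Codon 5 AGG (Arg): 42.5 per 1000.
Lowest frequency is 31.1 at codon 1.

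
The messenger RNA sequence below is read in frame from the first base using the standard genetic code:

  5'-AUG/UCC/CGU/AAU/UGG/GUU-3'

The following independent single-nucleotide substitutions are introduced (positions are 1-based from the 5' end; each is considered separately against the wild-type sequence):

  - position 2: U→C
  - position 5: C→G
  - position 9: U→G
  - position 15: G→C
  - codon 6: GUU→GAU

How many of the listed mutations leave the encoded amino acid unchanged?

Codon 1: AUG (Met) → ACG (Thr) — missense.
Codon 2: UCC (Ser) → UGC (Cys) — missense.
Codon 3: CGU (Arg) → CGG (Arg) — synonymous.
Codon 5: UGG (Trp) → UGC (Cys) — missense.
Codon 6: GUU (Val) → GAU (Asp) — missense.
Synonymous: 1 of 5.

1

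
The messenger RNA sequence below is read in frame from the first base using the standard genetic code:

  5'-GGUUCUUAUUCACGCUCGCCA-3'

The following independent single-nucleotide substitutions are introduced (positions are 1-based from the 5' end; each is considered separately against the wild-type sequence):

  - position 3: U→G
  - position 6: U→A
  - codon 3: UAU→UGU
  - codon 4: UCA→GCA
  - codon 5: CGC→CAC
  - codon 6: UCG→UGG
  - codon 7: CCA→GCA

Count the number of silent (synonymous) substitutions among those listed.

Codon 1: GGU (Gly) → GGG (Gly) — synonymous.
Codon 2: UCU (Ser) → UCA (Ser) — synonymous.
Codon 3: UAU (Tyr) → UGU (Cys) — missense.
Codon 4: UCA (Ser) → GCA (Ala) — missense.
Codon 5: CGC (Arg) → CAC (His) — missense.
Codon 6: UCG (Ser) → UGG (Trp) — missense.
Codon 7: CCA (Pro) → GCA (Ala) — missense.
Synonymous: 2 of 7.

2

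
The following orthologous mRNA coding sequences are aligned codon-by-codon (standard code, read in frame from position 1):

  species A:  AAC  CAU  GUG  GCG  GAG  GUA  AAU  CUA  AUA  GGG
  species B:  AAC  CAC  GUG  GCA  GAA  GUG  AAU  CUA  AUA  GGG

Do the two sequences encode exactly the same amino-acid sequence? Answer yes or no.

yes

Codon 1: AAC Asn / AAC Asn — identical.
Codon 2: CAU His / CAC His — synonymous.
Codon 3: GUG Val / GUG Val — identical.
Codon 4: GCG Ala / GCA Ala — synonymous.
Codon 5: GAG Glu / GAA Glu — synonymous.
Codon 6: GUA Val / GUG Val — synonymous.
Codon 7: AAU Asn / AAU Asn — identical.
Codon 8: CUA Leu / CUA Leu — identical.
Codon 9: AUA Ile / AUA Ile — identical.
Codon 10: GGG Gly / GGG Gly — identical.
Nonsynonymous differences: 0 → same protein.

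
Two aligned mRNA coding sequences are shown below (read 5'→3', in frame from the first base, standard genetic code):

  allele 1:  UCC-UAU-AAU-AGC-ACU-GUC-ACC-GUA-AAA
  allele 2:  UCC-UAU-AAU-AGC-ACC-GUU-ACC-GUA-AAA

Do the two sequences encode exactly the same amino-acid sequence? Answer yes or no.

yes

Codon 1: UCC Ser / UCC Ser — identical.
Codon 2: UAU Tyr / UAU Tyr — identical.
Codon 3: AAU Asn / AAU Asn — identical.
Codon 4: AGC Ser / AGC Ser — identical.
Codon 5: ACU Thr / ACC Thr — synonymous.
Codon 6: GUC Val / GUU Val — synonymous.
Codon 7: ACC Thr / ACC Thr — identical.
Codon 8: GUA Val / GUA Val — identical.
Codon 9: AAA Lys / AAA Lys — identical.
Nonsynonymous differences: 0 → same protein.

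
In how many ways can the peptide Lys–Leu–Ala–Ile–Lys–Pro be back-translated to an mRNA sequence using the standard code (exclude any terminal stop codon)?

Lys: 2 codons.
Leu: 6 codons.
Ala: 4 codons.
Ile: 3 codons.
Lys: 2 codons.
Pro: 4 codons.
2 × 6 × 4 × 3 × 2 × 4 = 1152.

1152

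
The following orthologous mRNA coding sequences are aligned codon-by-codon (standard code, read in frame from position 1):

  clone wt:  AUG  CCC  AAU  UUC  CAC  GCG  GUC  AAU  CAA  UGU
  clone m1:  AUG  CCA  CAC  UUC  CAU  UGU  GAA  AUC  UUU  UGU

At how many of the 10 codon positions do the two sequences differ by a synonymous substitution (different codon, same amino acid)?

Codon 1: AUG Met / AUG Met — identical.
Codon 2: CCC Pro / CCA Pro — synonymous.
Codon 3: AAU Asn / CAC His — nonsynonymous.
Codon 4: UUC Phe / UUC Phe — identical.
Codon 5: CAC His / CAU His — synonymous.
Codon 6: GCG Ala / UGU Cys — nonsynonymous.
Codon 7: GUC Val / GAA Glu — nonsynonymous.
Codon 8: AAU Asn / AUC Ile — nonsynonymous.
Codon 9: CAA Gln / UUU Phe — nonsynonymous.
Codon 10: UGU Cys / UGU Cys — identical.
Synonymous differences: 2.

2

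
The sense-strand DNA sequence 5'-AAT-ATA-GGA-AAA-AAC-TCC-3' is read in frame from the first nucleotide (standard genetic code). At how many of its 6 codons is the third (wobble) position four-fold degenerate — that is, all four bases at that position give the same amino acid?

2

Codon 1 AAT (Asn): third position 2-fold.
Codon 2 ATA (Ile): third position 3-fold.
Codon 3 GGA (Gly): third position 4-fold.
Codon 4 AAA (Lys): third position 2-fold.
Codon 5 AAC (Asn): third position 2-fold.
Codon 6 TCC (Ser): third position 4-fold.
Four-fold degenerate third positions: 2.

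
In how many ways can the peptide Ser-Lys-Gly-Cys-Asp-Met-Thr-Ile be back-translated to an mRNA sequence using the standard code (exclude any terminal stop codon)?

Ser: 6 codons.
Lys: 2 codons.
Gly: 4 codons.
Cys: 2 codons.
Asp: 2 codons.
Met: 1 codon.
Thr: 4 codons.
Ile: 3 codons.
6 × 2 × 4 × 2 × 2 × 1 × 4 × 3 = 2304.

2304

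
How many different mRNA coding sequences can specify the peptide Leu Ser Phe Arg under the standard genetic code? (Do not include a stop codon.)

Leu: 6 codons.
Ser: 6 codons.
Phe: 2 codons.
Arg: 6 codons.
6 × 6 × 2 × 6 = 432.

432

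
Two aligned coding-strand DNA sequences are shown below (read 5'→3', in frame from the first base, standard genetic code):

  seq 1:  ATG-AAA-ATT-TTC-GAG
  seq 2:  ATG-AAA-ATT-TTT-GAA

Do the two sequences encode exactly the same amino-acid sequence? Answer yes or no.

Codon 1: ATG Met / ATG Met — identical.
Codon 2: AAA Lys / AAA Lys — identical.
Codon 3: ATT Ile / ATT Ile — identical.
Codon 4: TTC Phe / TTT Phe — synonymous.
Codon 5: GAG Glu / GAA Glu — synonymous.
Nonsynonymous differences: 0 → same protein.

yes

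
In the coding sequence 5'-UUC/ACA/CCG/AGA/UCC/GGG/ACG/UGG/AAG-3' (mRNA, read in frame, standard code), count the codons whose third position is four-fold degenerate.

5

Codon 1 UUC (Phe): third position 2-fold.
Codon 2 ACA (Thr): third position 4-fold.
Codon 3 CCG (Pro): third position 4-fold.
Codon 4 AGA (Arg): third position 2-fold.
Codon 5 UCC (Ser): third position 4-fold.
Codon 6 GGG (Gly): third position 4-fold.
Codon 7 ACG (Thr): third position 4-fold.
Codon 8 UGG (Trp): third position 1-fold.
Codon 9 AAG (Lys): third position 2-fold.
Four-fold degenerate third positions: 5.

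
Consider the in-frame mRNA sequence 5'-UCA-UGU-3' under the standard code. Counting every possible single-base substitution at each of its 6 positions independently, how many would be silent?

4

Codon 1 (UCA, Ser): 3 synonymous substitutions.
Codon 2 (UGU, Cys): 1 synonymous substitution.
Total: 3 + 1 = 4.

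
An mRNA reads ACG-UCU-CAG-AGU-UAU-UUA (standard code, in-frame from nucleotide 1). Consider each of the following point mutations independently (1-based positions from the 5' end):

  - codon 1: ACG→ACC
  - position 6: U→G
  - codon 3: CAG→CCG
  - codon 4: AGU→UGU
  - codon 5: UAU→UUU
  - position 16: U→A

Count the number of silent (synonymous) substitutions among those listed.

Codon 1: ACG (Thr) → ACC (Thr) — synonymous.
Codon 2: UCU (Ser) → UCG (Ser) — synonymous.
Codon 3: CAG (Gln) → CCG (Pro) — missense.
Codon 4: AGU (Ser) → UGU (Cys) — missense.
Codon 5: UAU (Tyr) → UUU (Phe) — missense.
Codon 6: UUA (Leu) → AUA (Ile) — missense.
Synonymous: 2 of 6.

2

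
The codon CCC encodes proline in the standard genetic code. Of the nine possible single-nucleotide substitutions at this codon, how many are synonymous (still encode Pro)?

3

Position 1: none → 0 synonymous.
Position 2: none → 0 synonymous.
Position 3: CCU, CCA, CCG → 3 synonymous.
Total: 0 + 0 + 3 = 3.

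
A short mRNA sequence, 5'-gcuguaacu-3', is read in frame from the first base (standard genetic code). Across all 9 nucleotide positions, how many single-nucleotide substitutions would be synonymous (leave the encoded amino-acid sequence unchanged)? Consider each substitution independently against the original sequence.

9

Codon 1 (GCU, Ala): 3 synonymous substitutions.
Codon 2 (GUA, Val): 3 synonymous substitutions.
Codon 3 (ACU, Thr): 3 synonymous substitutions.
Total: 3 + 3 + 3 = 9.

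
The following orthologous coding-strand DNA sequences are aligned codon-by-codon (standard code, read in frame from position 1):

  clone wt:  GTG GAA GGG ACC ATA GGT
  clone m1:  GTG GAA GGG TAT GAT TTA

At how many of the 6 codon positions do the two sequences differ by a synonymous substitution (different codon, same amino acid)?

Codon 1: GTG Val / GTG Val — identical.
Codon 2: GAA Glu / GAA Glu — identical.
Codon 3: GGG Gly / GGG Gly — identical.
Codon 4: ACC Thr / TAT Tyr — nonsynonymous.
Codon 5: ATA Ile / GAT Asp — nonsynonymous.
Codon 6: GGT Gly / TTA Leu — nonsynonymous.
Synonymous differences: 0.

0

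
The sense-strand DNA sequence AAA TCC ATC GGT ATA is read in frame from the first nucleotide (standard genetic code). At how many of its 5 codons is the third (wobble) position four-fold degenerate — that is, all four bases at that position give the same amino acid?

2

Codon 1 AAA (Lys): third position 2-fold.
Codon 2 TCC (Ser): third position 4-fold.
Codon 3 ATC (Ile): third position 3-fold.
Codon 4 GGT (Gly): third position 4-fold.
Codon 5 ATA (Ile): third position 3-fold.
Four-fold degenerate third positions: 2.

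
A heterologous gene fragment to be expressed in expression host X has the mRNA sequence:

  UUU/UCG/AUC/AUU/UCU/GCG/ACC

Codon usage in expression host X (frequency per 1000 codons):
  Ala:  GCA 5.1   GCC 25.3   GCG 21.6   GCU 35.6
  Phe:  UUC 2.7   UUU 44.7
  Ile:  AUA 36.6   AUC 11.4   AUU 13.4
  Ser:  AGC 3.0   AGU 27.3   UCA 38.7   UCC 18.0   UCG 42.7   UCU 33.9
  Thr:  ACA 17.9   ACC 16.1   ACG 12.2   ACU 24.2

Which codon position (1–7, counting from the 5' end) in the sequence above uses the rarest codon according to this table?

3

Codon 1 UUU (Phe): 44.7 per 1000.
Codon 2 UCG (Ser): 42.7 per 1000.
Codon 3 AUC (Ile): 11.4 per 1000.
Codon 4 AUU (Ile): 13.4 per 1000.
Codon 5 UCU (Ser): 33.9 per 1000.
Codon 6 GCG (Ala): 21.6 per 1000.
Codon 7 ACC (Thr): 16.1 per 1000.
Lowest frequency is 11.4 at codon 3.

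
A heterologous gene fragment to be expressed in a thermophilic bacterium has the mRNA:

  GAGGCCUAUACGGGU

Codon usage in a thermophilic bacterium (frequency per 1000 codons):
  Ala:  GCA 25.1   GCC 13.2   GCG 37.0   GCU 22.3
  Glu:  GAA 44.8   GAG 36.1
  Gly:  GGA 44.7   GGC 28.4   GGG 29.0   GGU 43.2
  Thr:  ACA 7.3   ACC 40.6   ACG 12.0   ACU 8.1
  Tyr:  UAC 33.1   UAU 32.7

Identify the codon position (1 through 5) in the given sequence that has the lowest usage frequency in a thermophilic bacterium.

4

Codon 1 GAG (Glu): 36.1 per 1000.
Codon 2 GCC (Ala): 13.2 per 1000.
Codon 3 UAU (Tyr): 32.7 per 1000.
Codon 4 ACG (Thr): 12.0 per 1000.
Codon 5 GGU (Gly): 43.2 per 1000.
Lowest frequency is 12.0 at codon 4.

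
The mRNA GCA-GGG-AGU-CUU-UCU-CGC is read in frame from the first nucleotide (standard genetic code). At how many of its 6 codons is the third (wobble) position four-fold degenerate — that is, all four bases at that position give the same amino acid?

5

Codon 1 GCA (Ala): third position 4-fold.
Codon 2 GGG (Gly): third position 4-fold.
Codon 3 AGU (Ser): third position 2-fold.
Codon 4 CUU (Leu): third position 4-fold.
Codon 5 UCU (Ser): third position 4-fold.
Codon 6 CGC (Arg): third position 4-fold.
Four-fold degenerate third positions: 5.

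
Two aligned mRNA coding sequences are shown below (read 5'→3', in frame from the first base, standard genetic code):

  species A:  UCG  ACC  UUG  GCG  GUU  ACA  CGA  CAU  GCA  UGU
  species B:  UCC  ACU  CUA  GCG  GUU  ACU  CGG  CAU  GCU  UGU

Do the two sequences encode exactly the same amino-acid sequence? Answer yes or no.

Codon 1: UCG Ser / UCC Ser — synonymous.
Codon 2: ACC Thr / ACU Thr — synonymous.
Codon 3: UUG Leu / CUA Leu — synonymous.
Codon 4: GCG Ala / GCG Ala — identical.
Codon 5: GUU Val / GUU Val — identical.
Codon 6: ACA Thr / ACU Thr — synonymous.
Codon 7: CGA Arg / CGG Arg — synonymous.
Codon 8: CAU His / CAU His — identical.
Codon 9: GCA Ala / GCU Ala — synonymous.
Codon 10: UGU Cys / UGU Cys — identical.
Nonsynonymous differences: 0 → same protein.

yes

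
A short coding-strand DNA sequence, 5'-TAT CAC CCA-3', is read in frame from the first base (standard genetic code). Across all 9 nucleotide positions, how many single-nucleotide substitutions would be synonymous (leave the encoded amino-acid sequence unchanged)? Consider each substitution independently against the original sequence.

Codon 1 (TAT, Tyr): 1 synonymous substitution.
Codon 2 (CAC, His): 1 synonymous substitution.
Codon 3 (CCA, Pro): 3 synonymous substitutions.
Total: 1 + 1 + 3 = 5.

5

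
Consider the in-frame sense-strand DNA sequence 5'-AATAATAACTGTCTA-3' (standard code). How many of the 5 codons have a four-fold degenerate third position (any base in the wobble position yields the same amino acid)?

Codon 1 AAT (Asn): third position 2-fold.
Codon 2 AAT (Asn): third position 2-fold.
Codon 3 AAC (Asn): third position 2-fold.
Codon 4 TGT (Cys): third position 2-fold.
Codon 5 CTA (Leu): third position 4-fold.
Four-fold degenerate third positions: 1.

1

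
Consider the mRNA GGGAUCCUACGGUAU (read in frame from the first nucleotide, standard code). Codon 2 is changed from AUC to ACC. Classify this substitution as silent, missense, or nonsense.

missense

Position 5 falls in codon 2: AUC → Ile.
After the substitution the codon is ACC → Thr.
Ile ≠ Thr, so this is a missense mutation.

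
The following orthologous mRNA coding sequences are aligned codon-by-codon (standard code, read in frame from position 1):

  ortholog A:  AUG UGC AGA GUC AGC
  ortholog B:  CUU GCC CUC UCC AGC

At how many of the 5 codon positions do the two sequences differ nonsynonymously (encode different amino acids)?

4

Codon 1: AUG Met / CUU Leu — nonsynonymous.
Codon 2: UGC Cys / GCC Ala — nonsynonymous.
Codon 3: AGA Arg / CUC Leu — nonsynonymous.
Codon 4: GUC Val / UCC Ser — nonsynonymous.
Codon 5: AGC Ser / AGC Ser — identical.
Nonsynonymous differences: 4.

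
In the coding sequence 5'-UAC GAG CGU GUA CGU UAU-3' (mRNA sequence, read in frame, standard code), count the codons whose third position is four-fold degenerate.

Codon 1 UAC (Tyr): third position 2-fold.
Codon 2 GAG (Glu): third position 2-fold.
Codon 3 CGU (Arg): third position 4-fold.
Codon 4 GUA (Val): third position 4-fold.
Codon 5 CGU (Arg): third position 4-fold.
Codon 6 UAU (Tyr): third position 2-fold.
Four-fold degenerate third positions: 3.

3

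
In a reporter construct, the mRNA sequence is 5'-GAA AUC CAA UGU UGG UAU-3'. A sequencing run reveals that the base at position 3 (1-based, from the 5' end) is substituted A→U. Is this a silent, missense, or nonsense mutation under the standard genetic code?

missense

Position 3 falls in codon 1: GAA → Glu.
After the substitution the codon is GAU → Asp.
Glu ≠ Asp, so this is a missense mutation.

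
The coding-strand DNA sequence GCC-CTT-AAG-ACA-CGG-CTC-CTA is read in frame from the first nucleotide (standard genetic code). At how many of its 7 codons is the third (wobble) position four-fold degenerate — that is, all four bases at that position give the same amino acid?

6

Codon 1 GCC (Ala): third position 4-fold.
Codon 2 CTT (Leu): third position 4-fold.
Codon 3 AAG (Lys): third position 2-fold.
Codon 4 ACA (Thr): third position 4-fold.
Codon 5 CGG (Arg): third position 4-fold.
Codon 6 CTC (Leu): third position 4-fold.
Codon 7 CTA (Leu): third position 4-fold.
Four-fold degenerate third positions: 6.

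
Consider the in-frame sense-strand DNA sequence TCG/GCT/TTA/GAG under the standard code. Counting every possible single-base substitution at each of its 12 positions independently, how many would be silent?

Codon 1 (TCG, Ser): 3 synonymous substitutions.
Codon 2 (GCT, Ala): 3 synonymous substitutions.
Codon 3 (TTA, Leu): 2 synonymous substitutions.
Codon 4 (GAG, Glu): 1 synonymous substitution.
Total: 3 + 3 + 2 + 1 = 9.

9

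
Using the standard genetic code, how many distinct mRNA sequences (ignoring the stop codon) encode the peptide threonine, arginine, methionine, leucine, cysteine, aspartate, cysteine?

Thr: 4 codons.
Arg: 6 codons.
Met: 1 codon.
Leu: 6 codons.
Cys: 2 codons.
Asp: 2 codons.
Cys: 2 codons.
4 × 6 × 1 × 6 × 2 × 2 × 2 = 1152.

1152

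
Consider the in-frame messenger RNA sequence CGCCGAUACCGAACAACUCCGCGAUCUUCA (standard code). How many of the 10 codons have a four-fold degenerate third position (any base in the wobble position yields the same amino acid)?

Codon 1 CGC (Arg): third position 4-fold.
Codon 2 CGA (Arg): third position 4-fold.
Codon 3 UAC (Tyr): third position 2-fold.
Codon 4 CGA (Arg): third position 4-fold.
Codon 5 ACA (Thr): third position 4-fold.
Codon 6 ACU (Thr): third position 4-fold.
Codon 7 CCG (Pro): third position 4-fold.
Codon 8 CGA (Arg): third position 4-fold.
Codon 9 UCU (Ser): third position 4-fold.
Codon 10 UCA (Ser): third position 4-fold.
Four-fold degenerate third positions: 9.

9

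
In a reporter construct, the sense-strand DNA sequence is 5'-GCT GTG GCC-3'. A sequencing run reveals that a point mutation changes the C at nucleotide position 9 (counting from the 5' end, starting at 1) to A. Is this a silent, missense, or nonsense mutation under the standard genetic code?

silent

Position 9 falls in codon 3: GCC → Ala.
After the substitution the codon is GCA → Ala.
Both encode Ala, so the change is synonymous.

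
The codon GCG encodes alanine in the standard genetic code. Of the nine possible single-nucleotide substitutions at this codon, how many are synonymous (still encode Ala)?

Position 1: none → 0 synonymous.
Position 2: none → 0 synonymous.
Position 3: GCU, GCC, GCA → 3 synonymous.
Total: 0 + 0 + 3 = 3.

3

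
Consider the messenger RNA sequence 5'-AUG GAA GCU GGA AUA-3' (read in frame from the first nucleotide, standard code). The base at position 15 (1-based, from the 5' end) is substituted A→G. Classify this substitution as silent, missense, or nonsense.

Position 15 falls in codon 5: AUA → Ile.
After the substitution the codon is AUG → Met.
Ile ≠ Met, so this is a missense mutation.

missense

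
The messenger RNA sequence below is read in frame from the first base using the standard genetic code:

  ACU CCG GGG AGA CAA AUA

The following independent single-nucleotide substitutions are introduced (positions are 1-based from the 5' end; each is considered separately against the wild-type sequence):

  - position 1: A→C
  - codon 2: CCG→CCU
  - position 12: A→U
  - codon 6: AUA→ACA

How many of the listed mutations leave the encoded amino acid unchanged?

1

Codon 1: ACU (Thr) → CCU (Pro) — missense.
Codon 2: CCG (Pro) → CCU (Pro) — synonymous.
Codon 4: AGA (Arg) → AGU (Ser) — missense.
Codon 6: AUA (Ile) → ACA (Thr) — missense.
Synonymous: 1 of 4.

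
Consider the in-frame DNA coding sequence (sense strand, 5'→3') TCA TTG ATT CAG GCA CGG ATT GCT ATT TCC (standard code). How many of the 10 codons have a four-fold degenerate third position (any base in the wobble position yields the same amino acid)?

Codon 1 TCA (Ser): third position 4-fold.
Codon 2 TTG (Leu): third position 2-fold.
Codon 3 ATT (Ile): third position 3-fold.
Codon 4 CAG (Gln): third position 2-fold.
Codon 5 GCA (Ala): third position 4-fold.
Codon 6 CGG (Arg): third position 4-fold.
Codon 7 ATT (Ile): third position 3-fold.
Codon 8 GCT (Ala): third position 4-fold.
Codon 9 ATT (Ile): third position 3-fold.
Codon 10 TCC (Ser): third position 4-fold.
Four-fold degenerate third positions: 5.

5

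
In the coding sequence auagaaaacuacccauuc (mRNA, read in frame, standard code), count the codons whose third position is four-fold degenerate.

1

Codon 1 AUA (Ile): third position 3-fold.
Codon 2 GAA (Glu): third position 2-fold.
Codon 3 AAC (Asn): third position 2-fold.
Codon 4 UAC (Tyr): third position 2-fold.
Codon 5 CCA (Pro): third position 4-fold.
Codon 6 UUC (Phe): third position 2-fold.
Four-fold degenerate third positions: 1.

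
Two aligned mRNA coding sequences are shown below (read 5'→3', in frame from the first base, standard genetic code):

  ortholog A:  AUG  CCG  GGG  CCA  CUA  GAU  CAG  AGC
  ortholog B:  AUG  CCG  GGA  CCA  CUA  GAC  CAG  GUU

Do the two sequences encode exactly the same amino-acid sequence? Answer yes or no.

Codon 1: AUG Met / AUG Met — identical.
Codon 2: CCG Pro / CCG Pro — identical.
Codon 3: GGG Gly / GGA Gly — synonymous.
Codon 4: CCA Pro / CCA Pro — identical.
Codon 5: CUA Leu / CUA Leu — identical.
Codon 6: GAU Asp / GAC Asp — synonymous.
Codon 7: CAG Gln / CAG Gln — identical.
Codon 8: AGC Ser / GUU Val — nonsynonymous.
Nonsynonymous differences: 1 → different protein.

no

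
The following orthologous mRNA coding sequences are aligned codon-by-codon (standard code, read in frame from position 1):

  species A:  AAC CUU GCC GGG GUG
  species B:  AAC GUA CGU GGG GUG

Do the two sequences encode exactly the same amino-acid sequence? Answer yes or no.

Codon 1: AAC Asn / AAC Asn — identical.
Codon 2: CUU Leu / GUA Val — nonsynonymous.
Codon 3: GCC Ala / CGU Arg — nonsynonymous.
Codon 4: GGG Gly / GGG Gly — identical.
Codon 5: GUG Val / GUG Val — identical.
Nonsynonymous differences: 2 → different protein.

no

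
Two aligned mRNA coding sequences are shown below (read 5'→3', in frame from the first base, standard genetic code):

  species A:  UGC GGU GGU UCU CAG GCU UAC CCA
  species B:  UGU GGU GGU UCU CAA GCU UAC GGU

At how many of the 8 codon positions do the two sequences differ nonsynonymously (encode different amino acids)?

Codon 1: UGC Cys / UGU Cys — synonymous.
Codon 2: GGU Gly / GGU Gly — identical.
Codon 3: GGU Gly / GGU Gly — identical.
Codon 4: UCU Ser / UCU Ser — identical.
Codon 5: CAG Gln / CAA Gln — synonymous.
Codon 6: GCU Ala / GCU Ala — identical.
Codon 7: UAC Tyr / UAC Tyr — identical.
Codon 8: CCA Pro / GGU Gly — nonsynonymous.
Nonsynonymous differences: 1.

1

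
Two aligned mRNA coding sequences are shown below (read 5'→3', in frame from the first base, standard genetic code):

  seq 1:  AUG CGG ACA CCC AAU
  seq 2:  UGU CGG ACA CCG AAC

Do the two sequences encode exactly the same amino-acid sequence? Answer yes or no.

Codon 1: AUG Met / UGU Cys — nonsynonymous.
Codon 2: CGG Arg / CGG Arg — identical.
Codon 3: ACA Thr / ACA Thr — identical.
Codon 4: CCC Pro / CCG Pro — synonymous.
Codon 5: AAU Asn / AAC Asn — synonymous.
Nonsynonymous differences: 1 → different protein.

no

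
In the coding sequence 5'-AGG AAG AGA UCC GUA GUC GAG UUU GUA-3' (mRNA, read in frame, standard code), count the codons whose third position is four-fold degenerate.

4

Codon 1 AGG (Arg): third position 2-fold.
Codon 2 AAG (Lys): third position 2-fold.
Codon 3 AGA (Arg): third position 2-fold.
Codon 4 UCC (Ser): third position 4-fold.
Codon 5 GUA (Val): third position 4-fold.
Codon 6 GUC (Val): third position 4-fold.
Codon 7 GAG (Glu): third position 2-fold.
Codon 8 UUU (Phe): third position 2-fold.
Codon 9 GUA (Val): third position 4-fold.
Four-fold degenerate third positions: 4.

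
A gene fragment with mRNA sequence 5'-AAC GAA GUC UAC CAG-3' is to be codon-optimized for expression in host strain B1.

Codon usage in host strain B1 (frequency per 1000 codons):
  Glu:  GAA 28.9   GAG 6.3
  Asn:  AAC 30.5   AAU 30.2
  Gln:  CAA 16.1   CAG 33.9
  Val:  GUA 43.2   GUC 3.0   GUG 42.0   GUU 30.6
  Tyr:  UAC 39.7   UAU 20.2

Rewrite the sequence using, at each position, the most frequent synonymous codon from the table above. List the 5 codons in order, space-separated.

Codon 1 (Asn): best is AAC at 30.5.
Codon 2 (Glu): best is GAA at 28.9.
Codon 3 (Val): best is GUA at 43.2.
Codon 4 (Tyr): best is UAC at 39.7.
Codon 5 (Gln): best is CAG at 33.9.

AAC GAA GUA UAC CAG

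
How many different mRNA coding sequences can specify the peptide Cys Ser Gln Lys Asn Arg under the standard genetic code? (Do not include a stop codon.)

576

Cys: 2 codons.
Ser: 6 codons.
Gln: 2 codons.
Lys: 2 codons.
Asn: 2 codons.
Arg: 6 codons.
2 × 6 × 2 × 2 × 2 × 6 = 576.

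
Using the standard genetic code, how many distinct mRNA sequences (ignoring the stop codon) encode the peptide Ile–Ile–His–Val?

Ile: 3 codons.
Ile: 3 codons.
His: 2 codons.
Val: 4 codons.
3 × 3 × 2 × 4 = 72.

72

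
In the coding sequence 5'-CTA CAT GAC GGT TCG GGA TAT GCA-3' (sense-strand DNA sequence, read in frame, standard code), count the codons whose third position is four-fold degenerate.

5

Codon 1 CTA (Leu): third position 4-fold.
Codon 2 CAT (His): third position 2-fold.
Codon 3 GAC (Asp): third position 2-fold.
Codon 4 GGT (Gly): third position 4-fold.
Codon 5 TCG (Ser): third position 4-fold.
Codon 6 GGA (Gly): third position 4-fold.
Codon 7 TAT (Tyr): third position 2-fold.
Codon 8 GCA (Ala): third position 4-fold.
Four-fold degenerate third positions: 5.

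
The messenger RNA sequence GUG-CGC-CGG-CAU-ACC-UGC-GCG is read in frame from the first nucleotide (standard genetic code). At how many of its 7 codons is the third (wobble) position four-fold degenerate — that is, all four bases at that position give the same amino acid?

Codon 1 GUG (Val): third position 4-fold.
Codon 2 CGC (Arg): third position 4-fold.
Codon 3 CGG (Arg): third position 4-fold.
Codon 4 CAU (His): third position 2-fold.
Codon 5 ACC (Thr): third position 4-fold.
Codon 6 UGC (Cys): third position 2-fold.
Codon 7 GCG (Ala): third position 4-fold.
Four-fold degenerate third positions: 5.

5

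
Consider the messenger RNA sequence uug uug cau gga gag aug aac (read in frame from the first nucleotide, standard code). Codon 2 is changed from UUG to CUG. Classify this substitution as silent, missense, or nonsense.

Position 4 falls in codon 2: UUG → Leu.
After the substitution the codon is CUG → Leu.
Both encode Leu, so the change is synonymous.

silent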